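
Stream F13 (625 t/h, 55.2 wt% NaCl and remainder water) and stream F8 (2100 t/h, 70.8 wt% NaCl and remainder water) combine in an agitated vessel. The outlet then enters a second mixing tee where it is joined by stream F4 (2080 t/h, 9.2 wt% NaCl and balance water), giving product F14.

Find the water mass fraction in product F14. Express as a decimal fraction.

Overall, product flow = 4805 t/h.
water in = 625×0.448 + 2100×0.292 + 2080×0.908 = 2781.8 t/h.
water fraction in F14 = 0.579.

0.579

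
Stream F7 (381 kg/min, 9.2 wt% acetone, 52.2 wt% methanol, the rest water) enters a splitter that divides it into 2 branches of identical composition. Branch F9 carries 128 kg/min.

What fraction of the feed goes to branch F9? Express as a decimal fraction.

0.336

Fraction to F9 = 128/381 = 0.3360.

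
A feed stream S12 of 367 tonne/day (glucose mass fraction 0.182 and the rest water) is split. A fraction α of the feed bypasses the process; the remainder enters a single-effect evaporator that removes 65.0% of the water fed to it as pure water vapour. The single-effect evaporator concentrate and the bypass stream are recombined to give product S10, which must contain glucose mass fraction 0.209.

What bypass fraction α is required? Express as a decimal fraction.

All 367×0.182 = 66.794 tonne/day of glucose reaches S10, so S10 = 66.794/0.209 = 319.59 tonne/day and vapour = 47.411 tonne/day.
The evaporator receives (1−α)·367 of feed at 0.818 water and removes 0.650 of that water:
0.650×0.818×(1−α)×367 = 47.411
(1−α) = 47.411/195.13 = 0.2430;  α = 0.7570.

0.757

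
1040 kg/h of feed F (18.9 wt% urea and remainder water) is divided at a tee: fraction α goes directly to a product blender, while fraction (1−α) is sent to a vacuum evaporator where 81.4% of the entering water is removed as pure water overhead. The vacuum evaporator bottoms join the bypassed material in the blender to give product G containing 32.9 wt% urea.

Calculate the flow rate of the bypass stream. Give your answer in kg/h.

All 1040×0.189 = 196.56 kg/h of urea reaches G, so G = 196.56/0.329 = 597.45 kg/h and vapour = 442.55 kg/h.
The evaporator receives (1−α)·1040 of feed at 0.811 water and removes 0.814 of that water:
0.814×0.811×(1−α)×1040 = 442.55
(1−α) = 442.55/686.56 = 0.6446;  α = 0.3554.
Bypass flow = 0.3554×1040 = 369.62 kg/h.

369.6 kg/h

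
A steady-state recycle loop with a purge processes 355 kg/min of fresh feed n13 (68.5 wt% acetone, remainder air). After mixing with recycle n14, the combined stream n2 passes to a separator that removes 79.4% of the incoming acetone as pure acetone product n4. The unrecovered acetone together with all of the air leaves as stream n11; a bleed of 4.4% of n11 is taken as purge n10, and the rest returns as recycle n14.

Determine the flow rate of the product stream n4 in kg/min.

acetone in n2: m_A = 355×0.685 + (1−0.044)·(1−0.794)·m_A, so m_A = 243.18/0.8031 = 302.81 kg/min.
Product n4 = 0.794×302.81 = 240.43 kg/min.

240.4 kg/min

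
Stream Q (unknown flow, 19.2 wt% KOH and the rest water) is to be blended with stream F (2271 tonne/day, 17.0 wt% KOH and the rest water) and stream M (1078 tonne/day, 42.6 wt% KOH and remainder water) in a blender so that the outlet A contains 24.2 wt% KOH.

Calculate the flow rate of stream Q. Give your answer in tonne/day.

696.8 tonne/day

Let Q be the unknown flow. Total out = 3349 + Q.
KOH balance: 845.3 + 0.192·Q = 0.242·(3349 + Q)
(0.192 − 0.242)·Q = 0.242×3349 − 845.3 = -34.84
Q = -34.84 / -0.050 = 696.8 tonne/day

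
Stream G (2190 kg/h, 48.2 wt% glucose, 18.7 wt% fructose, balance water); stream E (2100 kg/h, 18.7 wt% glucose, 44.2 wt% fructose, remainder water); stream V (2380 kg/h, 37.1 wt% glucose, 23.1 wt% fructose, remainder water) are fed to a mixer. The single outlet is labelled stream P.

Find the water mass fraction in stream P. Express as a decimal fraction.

Total flow out = 2190 + 2100 + 2380 = 6670 kg/h.
water in = 2190×0.331 + 2100×0.371 + 2380×0.398 = 2451.2 kg/h.
water mass fraction in P = 2451.2/6670 = 0.3675.

0.3675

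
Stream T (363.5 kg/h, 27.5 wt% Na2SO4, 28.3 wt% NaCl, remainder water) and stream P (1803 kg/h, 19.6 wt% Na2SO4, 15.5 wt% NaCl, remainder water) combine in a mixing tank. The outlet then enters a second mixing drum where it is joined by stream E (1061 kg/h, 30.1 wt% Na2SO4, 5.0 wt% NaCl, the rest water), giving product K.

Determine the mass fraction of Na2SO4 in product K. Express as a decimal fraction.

Overall, product flow = 3227.5 kg/h.
Na2SO4 in = 363.5×0.275 + 1803×0.196 + 1061×0.301 = 772.71 kg/h.
Na2SO4 fraction in K = 0.2394.

0.2394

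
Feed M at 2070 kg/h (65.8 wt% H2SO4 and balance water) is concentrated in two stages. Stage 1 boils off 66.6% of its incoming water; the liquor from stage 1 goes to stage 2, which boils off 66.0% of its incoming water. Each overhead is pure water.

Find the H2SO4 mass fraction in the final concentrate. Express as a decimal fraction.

water in feed = 2070×0.342 = 707.94 kg/h.
After stage 1: water left = (1−0.666)×707.94 = 236.45; stream total = 1598.5 kg/h.
After stage 2: water left = (1−0.660)×236.45 = 80.394; final concentrate = 1442.5 kg/h.
H2SO4 fraction = 1362.1/1442.5 = 0.9443.

0.9443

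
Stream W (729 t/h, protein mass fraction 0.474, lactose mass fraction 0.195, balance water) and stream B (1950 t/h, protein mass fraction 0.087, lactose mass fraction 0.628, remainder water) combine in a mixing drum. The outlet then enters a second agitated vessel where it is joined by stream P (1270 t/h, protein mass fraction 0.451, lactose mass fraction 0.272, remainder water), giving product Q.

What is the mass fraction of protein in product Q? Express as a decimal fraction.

Overall, product flow = 3949 t/h.
protein in = 729×0.474 + 1950×0.087 + 1270×0.451 = 1088 t/h.
protein fraction in Q = 0.276.

0.276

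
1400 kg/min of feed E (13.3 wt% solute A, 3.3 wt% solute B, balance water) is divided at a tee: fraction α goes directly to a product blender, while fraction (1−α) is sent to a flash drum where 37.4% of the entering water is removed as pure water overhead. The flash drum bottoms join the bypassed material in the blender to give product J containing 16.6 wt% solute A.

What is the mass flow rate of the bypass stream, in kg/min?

507.7 kg/min

All 1400×0.133 = 186.2 kg/min of solute A reaches J, so J = 186.2/0.166 = 1121.7 kg/min and vapour = 278.31 kg/min.
The evaporator receives (1−α)·1400 of feed at 0.834 water and removes 0.374 of that water:
0.374×0.834×(1−α)×1400 = 278.31
(1−α) = 278.31/436.68 = 0.6373;  α = 0.3627.
Bypass flow = 0.3627×1400 = 507.73 kg/min.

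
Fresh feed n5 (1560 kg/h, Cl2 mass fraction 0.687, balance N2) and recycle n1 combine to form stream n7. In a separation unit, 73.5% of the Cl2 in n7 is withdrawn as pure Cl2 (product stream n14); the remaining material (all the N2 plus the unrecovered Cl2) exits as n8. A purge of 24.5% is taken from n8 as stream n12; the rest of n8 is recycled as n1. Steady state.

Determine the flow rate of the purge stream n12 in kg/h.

575.3 kg/h

N2 enters only via n5 and leaves only via the purge: 1560×0.313 = 0.245×(N2 in n8), and the separation unit passes all N2, so N2 in n7 = N2 in n8 = 1993 kg/h.
Cl2 in n7: m_A = 1560×0.687 + (1−0.245)·(1−0.735)·m_A, so m_A = 1071.7/0.7999 = 1339.8 kg/h.
n8 = (1−0.735)×1339.8 + 1993 = 2348 kg/h.
Purge n12 = 0.245×2348 = 575.26 kg/h.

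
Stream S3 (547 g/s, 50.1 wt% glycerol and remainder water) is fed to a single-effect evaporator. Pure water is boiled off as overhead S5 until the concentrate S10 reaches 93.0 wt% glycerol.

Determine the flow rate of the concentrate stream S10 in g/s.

294.7 g/s

glycerol is conserved: 547×0.501 = 274.05 g/s all reports to the concentrate.
Concentrate = 274.05/(target fraction) = 294.67 g/s.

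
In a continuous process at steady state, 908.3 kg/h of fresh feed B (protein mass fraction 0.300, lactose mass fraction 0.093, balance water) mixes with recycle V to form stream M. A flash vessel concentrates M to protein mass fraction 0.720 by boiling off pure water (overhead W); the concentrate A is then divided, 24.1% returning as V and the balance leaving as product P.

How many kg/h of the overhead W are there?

Overall protein balance (none leaves overhead): protein in fresh feed = protein in product, i.e. 908.3×0.300 = (1−0.241)·A·0.720.
A = 272.49/(0.720×0.759) = 498.63 kg/h.
Recycle V = 0.241×498.63 = 120.17 kg/h.
Combined feed M = 908.3 + 120.17 = 1028.5 kg/h.
Overhead W = M − A = 1028.5 − 498.63 = 529.84 kg/h.

529.8 kg/h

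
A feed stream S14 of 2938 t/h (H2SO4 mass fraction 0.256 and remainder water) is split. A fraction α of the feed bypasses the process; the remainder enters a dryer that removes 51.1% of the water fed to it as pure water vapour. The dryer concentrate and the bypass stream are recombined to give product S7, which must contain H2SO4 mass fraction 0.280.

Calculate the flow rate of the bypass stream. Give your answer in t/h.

All 2938×0.256 = 752.13 t/h of H2SO4 reaches S7, so S7 = 752.13/0.280 = 2686.2 t/h and vapour = 251.83 t/h.
The evaporator receives (1−α)·2938 of feed at 0.744 water and removes 0.511 of that water:
0.511×0.744×(1−α)×2938 = 251.83
(1−α) = 251.83/1117 = 0.2255;  α = 0.7745.
Bypass flow = 0.7745×2938 = 2275.6 t/h.

2276 t/h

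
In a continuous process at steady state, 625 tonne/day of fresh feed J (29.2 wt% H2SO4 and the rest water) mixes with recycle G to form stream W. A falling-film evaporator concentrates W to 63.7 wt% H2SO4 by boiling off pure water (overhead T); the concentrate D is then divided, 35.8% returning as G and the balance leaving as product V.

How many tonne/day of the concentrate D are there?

446.3 tonne/day

Overall H2SO4 balance (none leaves overhead): H2SO4 in fresh feed = H2SO4 in product, i.e. 625×0.292 = (1−0.358)·D·0.637.
D = 182.5/(0.637×0.642) = 446.26 tonne/day.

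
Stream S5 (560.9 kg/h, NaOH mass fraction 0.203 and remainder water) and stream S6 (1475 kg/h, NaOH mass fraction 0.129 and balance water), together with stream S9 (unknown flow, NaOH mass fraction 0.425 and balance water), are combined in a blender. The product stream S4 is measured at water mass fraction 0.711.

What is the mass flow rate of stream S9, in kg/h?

2090 kg/h

Let S9 be the unknown flow. Total out = 2035.9 + S9.
water balance: 1731.8 + 0.575·S9 = 0.711·(2035.9 + S9)
(0.575 − 0.711)·S9 = 0.711×2035.9 − 1731.8 = -284.24
S9 = -284.24 / -0.136 = 2090 kg/h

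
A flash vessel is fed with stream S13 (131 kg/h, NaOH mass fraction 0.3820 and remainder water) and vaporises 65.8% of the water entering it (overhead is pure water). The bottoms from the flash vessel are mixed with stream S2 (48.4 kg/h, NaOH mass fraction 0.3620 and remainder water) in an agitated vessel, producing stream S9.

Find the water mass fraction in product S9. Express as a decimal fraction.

0.4643

Vapour removed = 0.658×0.618×131 = 53.27 kg/h; concentrate = 77.73 kg/h.
water reaching the mixer = 27.688 (from concentrate) + 48.4×0.638 = 58.567 kg/h.
Product flow = 77.73 + 48.4 = 126.13 kg/h; water fraction = 0.4643.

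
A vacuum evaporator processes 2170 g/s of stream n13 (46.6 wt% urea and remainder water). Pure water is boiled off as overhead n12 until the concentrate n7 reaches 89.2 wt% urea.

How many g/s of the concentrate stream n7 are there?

urea is conserved: 2170×0.466 = 1011.2 g/s all reports to the concentrate.
Concentrate = 1011.2/(target fraction) = 1133.7 g/s.

1134 g/s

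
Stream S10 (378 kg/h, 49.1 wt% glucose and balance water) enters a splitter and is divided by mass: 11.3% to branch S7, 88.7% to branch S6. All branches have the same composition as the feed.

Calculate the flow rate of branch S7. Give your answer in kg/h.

42.71 kg/h

Branch S7 flow = 0.113×378 = 42.714 kg/h.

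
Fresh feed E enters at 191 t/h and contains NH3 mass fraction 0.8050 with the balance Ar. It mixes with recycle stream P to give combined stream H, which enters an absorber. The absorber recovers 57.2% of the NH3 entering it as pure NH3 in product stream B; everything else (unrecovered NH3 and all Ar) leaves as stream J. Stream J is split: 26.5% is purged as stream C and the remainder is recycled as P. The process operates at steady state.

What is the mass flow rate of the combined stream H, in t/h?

Ar enters only via E and leaves only via the purge: 191×0.195 = 0.265×(Ar in J), and the absorber passes all Ar, so Ar in H = Ar in J = 140.55 t/h.
NH3 in H: m_A = 191×0.805 + (1−0.265)·(1−0.572)·m_A, so m_A = 153.75/0.6854 = 224.32 t/h.
H = 224.32 + 140.55 = 364.87 t/h.

364.9 t/h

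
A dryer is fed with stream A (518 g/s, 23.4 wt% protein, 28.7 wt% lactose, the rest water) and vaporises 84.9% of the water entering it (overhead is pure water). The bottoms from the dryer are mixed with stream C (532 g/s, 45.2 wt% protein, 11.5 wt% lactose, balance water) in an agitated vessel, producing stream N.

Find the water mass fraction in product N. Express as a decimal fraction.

Vapour removed = 0.849×0.479×518 = 210.66 g/s; concentrate = 307.34 g/s.
water reaching the mixer = 37.466 (from concentrate) + 532×0.433 = 267.82 g/s.
Product flow = 307.34 + 532 = 839.34 g/s; water fraction = 0.3191.

0.3191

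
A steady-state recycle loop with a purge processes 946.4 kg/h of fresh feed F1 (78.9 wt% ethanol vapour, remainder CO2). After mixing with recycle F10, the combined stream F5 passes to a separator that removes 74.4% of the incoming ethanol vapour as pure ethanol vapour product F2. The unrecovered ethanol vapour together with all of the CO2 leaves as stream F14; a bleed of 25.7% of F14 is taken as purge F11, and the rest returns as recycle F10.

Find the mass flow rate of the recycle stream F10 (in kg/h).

752.7 kg/h

CO2 enters only via F1 and leaves only via the purge: 946.4×0.211 = 0.257×(CO2 in F14), and the separator passes all CO2, so CO2 in F5 = CO2 in F14 = 777.01 kg/h.
ethanol vapour in F5: m_A = 946.4×0.789 + (1−0.257)·(1−0.744)·m_A, so m_A = 746.71/0.8098 = 922.1 kg/h.
F14 = (1−0.744)×922.1 + 777.01 = 1013.1 kg/h.
Recycle F10 = (1−0.257)×1013.1 = 752.71 kg/h.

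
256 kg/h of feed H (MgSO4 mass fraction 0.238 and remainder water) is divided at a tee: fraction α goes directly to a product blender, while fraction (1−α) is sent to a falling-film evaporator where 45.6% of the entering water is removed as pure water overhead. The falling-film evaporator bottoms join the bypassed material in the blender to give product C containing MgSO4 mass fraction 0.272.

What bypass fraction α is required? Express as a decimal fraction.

0.640

All 256×0.238 = 60.928 kg/h of MgSO4 reaches C, so C = 60.928/0.272 = 224 kg/h and vapour = 32 kg/h.
The evaporator receives (1−α)·256 of feed at 0.762 water and removes 0.456 of that water:
0.456×0.762×(1−α)×256 = 32
(1−α) = 32/88.953 = 0.3597;  α = 0.6403.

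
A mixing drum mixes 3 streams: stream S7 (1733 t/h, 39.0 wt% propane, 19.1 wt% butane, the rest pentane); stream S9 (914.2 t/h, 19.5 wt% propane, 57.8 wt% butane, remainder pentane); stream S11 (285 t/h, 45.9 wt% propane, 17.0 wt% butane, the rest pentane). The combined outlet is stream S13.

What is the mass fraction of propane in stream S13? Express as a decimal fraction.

0.3359

Total flow out = 1733 + 914.2 + 285 = 2932.2 t/h.
propane in = 1733×0.390 + 914.2×0.195 + 285×0.459 = 984.95 t/h.
propane mass fraction in S13 = 984.95/2932.2 = 0.3359.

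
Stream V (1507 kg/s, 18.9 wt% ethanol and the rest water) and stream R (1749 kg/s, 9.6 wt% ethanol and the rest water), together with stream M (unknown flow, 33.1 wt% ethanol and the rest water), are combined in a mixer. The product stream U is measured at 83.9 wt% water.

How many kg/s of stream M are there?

Let M be the unknown flow. Total out = 3256 + M.
water balance: 2803.3 + 0.669·M = 0.839·(3256 + M)
(0.669 − 0.839)·M = 0.839×3256 − 2803.3 = -71.489
M = -71.489 / -0.170 = 420.52 kg/s

420.5 kg/s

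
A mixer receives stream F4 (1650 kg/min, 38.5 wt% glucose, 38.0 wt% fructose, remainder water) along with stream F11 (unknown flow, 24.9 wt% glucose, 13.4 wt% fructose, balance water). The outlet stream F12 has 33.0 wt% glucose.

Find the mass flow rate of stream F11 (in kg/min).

1120 kg/min

Let F11 be the unknown flow. Total out = 1650 + F11.
glucose balance: 635.25 + 0.249·F11 = 0.330·(1650 + F11)
(0.249 − 0.330)·F11 = 0.330×1650 − 635.25 = -90.75
F11 = -90.75 / -0.081 = 1120.4 kg/min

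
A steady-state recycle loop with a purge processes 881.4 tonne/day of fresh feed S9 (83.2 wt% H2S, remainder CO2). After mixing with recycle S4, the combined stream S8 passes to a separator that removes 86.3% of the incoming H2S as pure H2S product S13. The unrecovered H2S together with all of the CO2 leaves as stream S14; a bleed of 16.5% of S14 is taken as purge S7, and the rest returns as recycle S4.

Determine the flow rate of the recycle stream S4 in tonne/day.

844.1 tonne/day

CO2 enters only via S9 and leaves only via the purge: 881.4×0.168 = 0.165×(CO2 in S14), and the separator passes all CO2, so CO2 in S8 = CO2 in S14 = 897.43 tonne/day.
H2S in S8: m_A = 881.4×0.832 + (1−0.165)·(1−0.863)·m_A, so m_A = 733.32/0.8856 = 828.05 tonne/day.
S14 = (1−0.863)×828.05 + 897.43 = 1010.9 tonne/day.
Recycle S4 = (1−0.165)×1010.9 = 844.07 tonne/day.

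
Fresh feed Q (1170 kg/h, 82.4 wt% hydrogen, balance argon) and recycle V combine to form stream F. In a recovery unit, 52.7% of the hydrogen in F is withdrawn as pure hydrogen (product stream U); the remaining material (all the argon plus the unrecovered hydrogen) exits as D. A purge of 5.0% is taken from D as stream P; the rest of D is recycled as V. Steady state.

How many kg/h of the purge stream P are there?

247.3 kg/h

argon enters only via Q and leaves only via the purge: 1170×0.176 = 0.050×(argon in D), and the recovery unit passes all argon, so argon in F = argon in D = 4118.4 kg/h.
hydrogen in F: m_A = 1170×0.824 + (1−0.050)·(1−0.527)·m_A, so m_A = 964.08/0.5507 = 1750.8 kg/h.
D = (1−0.527)×1750.8 + 4118.4 = 4946.5 kg/h.
Purge P = 0.050×4946.5 = 247.33 kg/h.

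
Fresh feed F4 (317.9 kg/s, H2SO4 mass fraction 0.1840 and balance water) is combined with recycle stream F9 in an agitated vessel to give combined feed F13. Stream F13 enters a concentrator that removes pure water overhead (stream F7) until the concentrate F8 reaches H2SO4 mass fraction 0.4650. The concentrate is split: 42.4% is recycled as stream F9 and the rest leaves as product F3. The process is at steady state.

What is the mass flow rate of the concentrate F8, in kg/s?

Overall H2SO4 balance (none leaves overhead): H2SO4 in fresh feed = H2SO4 in product, i.e. 317.9×0.184 = (1−0.424)·F8·0.465.
F8 = 58.494/(0.465×0.576) = 218.39 kg/s.

218.4 kg/s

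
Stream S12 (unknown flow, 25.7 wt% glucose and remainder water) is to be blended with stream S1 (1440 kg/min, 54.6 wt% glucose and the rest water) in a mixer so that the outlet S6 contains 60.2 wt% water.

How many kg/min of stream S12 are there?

Let S12 be the unknown flow. Total out = 1440 + S12.
water balance: 653.76 + 0.743·S12 = 0.602·(1440 + S12)
(0.743 − 0.602)·S12 = 0.602×1440 − 653.76 = 213.12
S12 = 213.12 / 0.141 = 1511.5 kg/min

1511 kg/min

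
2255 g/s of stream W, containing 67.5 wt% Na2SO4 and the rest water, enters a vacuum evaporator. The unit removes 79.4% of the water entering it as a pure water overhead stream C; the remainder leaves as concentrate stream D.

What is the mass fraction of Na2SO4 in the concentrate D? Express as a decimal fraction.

Na2SO4 is not removed: 2255×0.675 = 1522.1 g/s of Na2SO4 enters D.
water entering = 2255×0.325 = 732.88 g/s; overhead removed = 0.794×732.88 = 581.9 g/s.
Concentrate = 2255 − 581.9 = 1673.1 g/s.
Mass fraction = 1522.1/1673.1 = 0.9098.

0.9098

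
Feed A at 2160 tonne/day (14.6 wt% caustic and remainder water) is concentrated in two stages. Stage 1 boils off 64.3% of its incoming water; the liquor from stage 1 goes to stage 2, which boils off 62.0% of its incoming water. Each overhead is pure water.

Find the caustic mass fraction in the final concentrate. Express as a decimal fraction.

0.5576

water in feed = 2160×0.854 = 1844.6 tonne/day.
After stage 1: water left = (1−0.643)×1844.6 = 658.54; stream total = 973.9 tonne/day.
After stage 2: water left = (1−0.620)×658.54 = 250.24; final concentrate = 565.6 tonne/day.
caustic fraction = 315.36/565.6 = 0.5576.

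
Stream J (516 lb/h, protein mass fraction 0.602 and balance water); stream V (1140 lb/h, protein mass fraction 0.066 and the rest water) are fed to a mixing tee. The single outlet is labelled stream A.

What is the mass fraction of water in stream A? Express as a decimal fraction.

Total flow out = 516 + 1140 = 1656 lb/h.
water in = 516×0.398 + 1140×0.934 = 1270.1 lb/h.
water mass fraction in A = 1270.1/1656 = 0.767.

0.767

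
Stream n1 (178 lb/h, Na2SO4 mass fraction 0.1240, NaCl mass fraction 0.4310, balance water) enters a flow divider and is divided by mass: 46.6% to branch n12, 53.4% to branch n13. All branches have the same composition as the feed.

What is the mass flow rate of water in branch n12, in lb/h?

Branch n12 total = 0.466×178 = 82.948 lb/h.
water in n12 = 0.445×82.948 = 36.912 lb/h.

36.91 lb/h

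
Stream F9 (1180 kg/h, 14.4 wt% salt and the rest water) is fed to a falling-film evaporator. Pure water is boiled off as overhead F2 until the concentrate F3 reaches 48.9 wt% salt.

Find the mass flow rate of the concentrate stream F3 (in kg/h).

347.5 kg/h

salt is conserved: 1180×0.144 = 169.92 kg/h all reports to the concentrate.
Concentrate = 169.92/(target fraction) = 347.48 kg/h.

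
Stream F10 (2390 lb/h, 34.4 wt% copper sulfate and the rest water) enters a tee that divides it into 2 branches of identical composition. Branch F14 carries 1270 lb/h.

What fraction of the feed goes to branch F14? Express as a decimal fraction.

0.531

Fraction to F14 = 1270/2390 = 0.5314.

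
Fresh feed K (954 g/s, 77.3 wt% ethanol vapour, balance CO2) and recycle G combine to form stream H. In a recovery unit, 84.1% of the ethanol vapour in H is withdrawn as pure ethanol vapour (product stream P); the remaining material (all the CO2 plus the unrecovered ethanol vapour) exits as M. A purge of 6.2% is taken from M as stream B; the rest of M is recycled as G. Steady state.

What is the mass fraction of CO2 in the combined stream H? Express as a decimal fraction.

CO2 enters only via K and leaves only via the purge: 954×0.227 = 0.062×(CO2 in M), and the recovery unit passes all CO2, so CO2 in H = CO2 in M = 3492.9 g/s.
ethanol vapour in H: m_A = 954×0.773 + (1−0.062)·(1−0.841)·m_A, so m_A = 737.44/0.8509 = 866.7 g/s.
H = 866.7 + 3492.9 = 4359.6 g/s.
CO2 fraction in H = 3492.9/4359.6 = 0.8012.

0.8012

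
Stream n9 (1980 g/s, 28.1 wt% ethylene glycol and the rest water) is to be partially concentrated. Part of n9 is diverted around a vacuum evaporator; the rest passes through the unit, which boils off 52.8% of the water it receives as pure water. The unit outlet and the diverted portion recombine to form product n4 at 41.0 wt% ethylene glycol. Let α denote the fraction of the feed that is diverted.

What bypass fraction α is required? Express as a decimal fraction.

All 1980×0.281 = 556.38 g/s of ethylene glycol reaches n4, so n4 = 556.38/0.410 = 1357 g/s and vapour = 622.98 g/s.
The evaporator receives (1−α)·1980 of feed at 0.719 water and removes 0.528 of that water:
0.528×0.719×(1−α)×1980 = 622.98
(1−α) = 622.98/751.67 = 0.8288;  α = 0.1712.

0.171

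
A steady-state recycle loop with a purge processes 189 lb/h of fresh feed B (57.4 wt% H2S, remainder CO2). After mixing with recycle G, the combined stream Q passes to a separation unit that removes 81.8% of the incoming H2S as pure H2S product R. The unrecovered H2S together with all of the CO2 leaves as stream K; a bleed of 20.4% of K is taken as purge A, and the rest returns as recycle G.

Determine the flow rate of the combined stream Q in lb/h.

521.5 lb/h

CO2 enters only via B and leaves only via the purge: 189×0.426 = 0.204×(CO2 in K), and the separation unit passes all CO2, so CO2 in Q = CO2 in K = 394.68 lb/h.
H2S in Q: m_A = 189×0.574 + (1−0.204)·(1−0.818)·m_A, so m_A = 108.49/0.8551 = 126.87 lb/h.
Q = 126.87 + 394.68 = 521.54 lb/h.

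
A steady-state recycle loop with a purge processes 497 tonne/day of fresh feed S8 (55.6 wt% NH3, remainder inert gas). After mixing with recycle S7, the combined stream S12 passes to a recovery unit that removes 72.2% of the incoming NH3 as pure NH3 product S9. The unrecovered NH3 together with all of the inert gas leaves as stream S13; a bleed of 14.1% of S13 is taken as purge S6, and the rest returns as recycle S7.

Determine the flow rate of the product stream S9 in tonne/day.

262.1 tonne/day

NH3 in S12: m_A = 497×0.556 + (1−0.141)·(1−0.722)·m_A, so m_A = 276.33/0.7612 = 363.02 tonne/day.
Product S9 = 0.722×363.02 = 262.1 tonne/day.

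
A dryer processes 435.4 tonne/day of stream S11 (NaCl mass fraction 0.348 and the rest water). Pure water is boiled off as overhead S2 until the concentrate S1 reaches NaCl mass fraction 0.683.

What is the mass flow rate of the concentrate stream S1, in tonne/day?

221.8 tonne/day

NaCl is conserved: 435.4×0.348 = 151.52 tonne/day all reports to the concentrate.
Concentrate = 151.52/(target fraction) = 221.84 tonne/day.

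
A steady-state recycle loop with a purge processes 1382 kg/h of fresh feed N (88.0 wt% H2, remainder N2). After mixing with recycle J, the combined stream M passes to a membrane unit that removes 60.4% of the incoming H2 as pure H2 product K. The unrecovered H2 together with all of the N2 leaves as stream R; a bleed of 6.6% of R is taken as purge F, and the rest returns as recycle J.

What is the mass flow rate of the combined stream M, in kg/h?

4443 kg/h

N2 enters only via N and leaves only via the purge: 1382×0.120 = 0.066×(N2 in R), and the membrane unit passes all N2, so N2 in M = N2 in R = 2512.7 kg/h.
H2 in M: m_A = 1382×0.880 + (1−0.066)·(1−0.604)·m_A, so m_A = 1216.2/0.6301 = 1930 kg/h.
M = 1930 + 2512.7 = 4442.7 kg/h.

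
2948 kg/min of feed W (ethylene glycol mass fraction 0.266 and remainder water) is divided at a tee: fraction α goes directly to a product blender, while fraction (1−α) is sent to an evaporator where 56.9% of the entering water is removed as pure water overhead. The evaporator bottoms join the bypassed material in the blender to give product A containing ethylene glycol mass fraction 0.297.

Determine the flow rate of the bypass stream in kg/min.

2211 kg/min

All 2948×0.266 = 784.17 kg/min of ethylene glycol reaches A, so A = 784.17/0.297 = 2640.3 kg/min and vapour = 307.7 kg/min.
The evaporator receives (1−α)·2948 of feed at 0.734 water and removes 0.569 of that water:
0.569×0.734×(1−α)×2948 = 307.7
(1−α) = 307.7/1231.2 = 0.2499;  α = 0.7501.
Bypass flow = 0.7501×2948 = 2211.2 kg/min.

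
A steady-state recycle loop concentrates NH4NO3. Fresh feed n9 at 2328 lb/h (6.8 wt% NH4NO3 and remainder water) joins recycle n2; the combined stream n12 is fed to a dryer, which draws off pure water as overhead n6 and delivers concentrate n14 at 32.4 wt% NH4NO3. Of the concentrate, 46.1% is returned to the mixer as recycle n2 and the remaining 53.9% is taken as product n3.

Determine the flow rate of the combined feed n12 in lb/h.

Overall NH4NO3 balance (none leaves overhead): NH4NO3 in fresh feed = NH4NO3 in product, i.e. 2328×0.068 = (1−0.461)·n14·0.324.
n14 = 158.3/(0.324×0.539) = 906.48 lb/h.
Recycle n2 = 0.461×906.48 = 417.89 lb/h.
Combined feed n12 = 2328 + 417.89 = 2745.9 lb/h.

2746 lb/h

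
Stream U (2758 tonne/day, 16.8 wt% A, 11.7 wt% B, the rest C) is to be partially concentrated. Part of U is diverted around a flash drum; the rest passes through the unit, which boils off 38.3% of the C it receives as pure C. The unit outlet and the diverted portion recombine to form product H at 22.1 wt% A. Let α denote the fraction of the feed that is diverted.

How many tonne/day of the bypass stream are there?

342.7 tonne/day

All 2758×0.168 = 463.34 tonne/day of A reaches H, so H = 463.34/0.221 = 2096.6 tonne/day and vapour = 661.42 tonne/day.
The evaporator receives (1−α)·2758 of feed at 0.715 C and removes 0.383 of that C:
0.383×0.715×(1−α)×2758 = 661.42
(1−α) = 661.42/755.26 = 0.8757;  α = 0.1243.
Bypass flow = 0.1243×2758 = 342.69 tonne/day.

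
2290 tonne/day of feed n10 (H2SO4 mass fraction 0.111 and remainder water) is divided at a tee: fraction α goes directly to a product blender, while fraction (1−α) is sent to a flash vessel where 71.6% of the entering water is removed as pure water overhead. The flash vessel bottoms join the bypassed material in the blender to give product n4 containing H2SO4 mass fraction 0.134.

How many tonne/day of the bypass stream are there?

1672 tonne/day

All 2290×0.111 = 254.19 tonne/day of H2SO4 reaches n4, so n4 = 254.19/0.134 = 1896.9 tonne/day and vapour = 393.06 tonne/day.
The evaporator receives (1−α)·2290 of feed at 0.889 water and removes 0.716 of that water:
0.716×0.889×(1−α)×2290 = 393.06
(1−α) = 393.06/1457.6 = 0.2697;  α = 0.7303.
Bypass flow = 0.7303×2290 = 1672.5 tonne/day.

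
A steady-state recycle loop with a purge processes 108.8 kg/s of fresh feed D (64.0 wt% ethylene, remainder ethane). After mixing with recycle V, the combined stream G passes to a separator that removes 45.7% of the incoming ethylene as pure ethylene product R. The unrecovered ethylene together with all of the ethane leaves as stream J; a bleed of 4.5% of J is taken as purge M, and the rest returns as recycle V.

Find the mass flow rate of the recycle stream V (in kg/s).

ethane enters only via D and leaves only via the purge: 108.8×0.360 = 0.045×(ethane in J), and the separator passes all ethane, so ethane in G = ethane in J = 870.4 kg/s.
ethylene in G: m_A = 108.8×0.640 + (1−0.045)·(1−0.457)·m_A, so m_A = 69.632/0.4814 = 144.63 kg/s.
J = (1−0.457)×144.63 + 870.4 = 948.94 kg/s.
Recycle V = (1−0.045)×948.94 = 906.23 kg/s.

906.2 kg/s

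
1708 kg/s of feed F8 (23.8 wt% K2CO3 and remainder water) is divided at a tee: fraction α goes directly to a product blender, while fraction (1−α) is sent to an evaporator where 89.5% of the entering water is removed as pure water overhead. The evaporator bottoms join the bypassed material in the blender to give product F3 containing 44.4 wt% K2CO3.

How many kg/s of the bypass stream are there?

546 kg/s

All 1708×0.238 = 406.5 kg/s of K2CO3 reaches F3, so F3 = 406.5/0.444 = 915.55 kg/s and vapour = 792.45 kg/s.
The evaporator receives (1−α)·1708 of feed at 0.762 water and removes 0.895 of that water:
0.895×0.762×(1−α)×1708 = 792.45
(1−α) = 792.45/1164.8 = 0.6803;  α = 0.3197.
Bypass flow = 0.3197×1708 = 546.03 kg/s.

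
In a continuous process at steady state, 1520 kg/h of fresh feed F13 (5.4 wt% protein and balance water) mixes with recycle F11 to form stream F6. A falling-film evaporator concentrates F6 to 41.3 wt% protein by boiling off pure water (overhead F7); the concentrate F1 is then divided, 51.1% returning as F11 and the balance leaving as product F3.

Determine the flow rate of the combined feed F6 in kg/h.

1728 kg/h

Overall protein balance (none leaves overhead): protein in fresh feed = protein in product, i.e. 1520×0.054 = (1−0.511)·F1·0.413.
F1 = 82.08/(0.413×0.489) = 406.42 kg/h.
Recycle F11 = 0.511×406.42 = 207.68 kg/h.
Combined feed F6 = 1520 + 207.68 = 1727.7 kg/h.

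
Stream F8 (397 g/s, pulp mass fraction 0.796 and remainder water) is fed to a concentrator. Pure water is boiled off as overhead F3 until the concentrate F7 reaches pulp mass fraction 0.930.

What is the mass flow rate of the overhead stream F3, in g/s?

pulp is conserved: 397×0.796 = 316.01 g/s all reports to the concentrate.
Concentrate = 316.01/(target fraction) = 339.8 g/s.
Overhead = 397 − 339.8 = 57.202 g/s.

57.2 g/s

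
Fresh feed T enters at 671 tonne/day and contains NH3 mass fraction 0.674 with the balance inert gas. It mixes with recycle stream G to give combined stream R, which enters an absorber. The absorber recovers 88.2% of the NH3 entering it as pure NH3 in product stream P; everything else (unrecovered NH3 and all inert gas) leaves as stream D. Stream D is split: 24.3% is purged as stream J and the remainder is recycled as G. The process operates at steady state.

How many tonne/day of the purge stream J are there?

inert gas enters only via T and leaves only via the purge: 671×0.326 = 0.243×(inert gas in D), and the absorber passes all inert gas, so inert gas in R = inert gas in D = 900.19 tonne/day.
NH3 in R: m_A = 671×0.674 + (1−0.243)·(1−0.882)·m_A, so m_A = 452.25/0.9107 = 496.61 tonne/day.
D = (1−0.882)×496.61 + 900.19 = 958.79 tonne/day.
Purge J = 0.243×958.79 = 232.99 tonne/day.

233 tonne/day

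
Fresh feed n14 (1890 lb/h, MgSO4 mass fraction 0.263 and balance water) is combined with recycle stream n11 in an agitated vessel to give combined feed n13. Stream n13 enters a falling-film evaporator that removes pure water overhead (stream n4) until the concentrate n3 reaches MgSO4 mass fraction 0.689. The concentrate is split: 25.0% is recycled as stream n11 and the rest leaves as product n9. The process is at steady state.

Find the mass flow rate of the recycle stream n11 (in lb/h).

Overall MgSO4 balance (none leaves overhead): MgSO4 in fresh feed = MgSO4 in product, i.e. 1890×0.263 = (1−0.250)·n3·0.689.
n3 = 497.07/(0.689×0.750) = 961.92 lb/h.
Recycle n11 = 0.250×961.92 = 240.48 lb/h.

240.5 lb/h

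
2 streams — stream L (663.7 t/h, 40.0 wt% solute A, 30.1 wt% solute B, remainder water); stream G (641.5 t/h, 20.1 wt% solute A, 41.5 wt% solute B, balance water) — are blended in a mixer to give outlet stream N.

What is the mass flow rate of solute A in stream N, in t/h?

solute A out = solute A in = 663.7×0.400 + 641.5×0.201 = 394.42 t/h.

394.4 t/h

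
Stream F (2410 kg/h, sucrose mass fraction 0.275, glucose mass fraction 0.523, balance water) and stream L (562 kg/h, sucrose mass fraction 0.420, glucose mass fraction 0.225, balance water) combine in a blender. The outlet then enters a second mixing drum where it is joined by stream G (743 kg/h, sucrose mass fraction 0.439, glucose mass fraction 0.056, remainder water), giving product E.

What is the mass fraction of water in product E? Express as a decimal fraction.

Overall, product flow = 3715 kg/h.
water in = 2410×0.202 + 562×0.355 + 743×0.505 = 1061.5 kg/h.
water fraction in E = 0.286.

0.286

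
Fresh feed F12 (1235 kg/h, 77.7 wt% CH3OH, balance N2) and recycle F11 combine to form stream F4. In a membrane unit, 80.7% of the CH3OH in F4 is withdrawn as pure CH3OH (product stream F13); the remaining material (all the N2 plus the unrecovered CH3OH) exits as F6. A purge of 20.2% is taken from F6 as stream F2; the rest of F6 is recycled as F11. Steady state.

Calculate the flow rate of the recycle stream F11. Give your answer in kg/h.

N2 enters only via F12 and leaves only via the purge: 1235×0.223 = 0.202×(N2 in F6), and the membrane unit passes all N2, so N2 in F4 = N2 in F6 = 1363.4 kg/h.
CH3OH in F4: m_A = 1235×0.777 + (1−0.202)·(1−0.807)·m_A, so m_A = 959.6/0.8460 = 1134.3 kg/h.
F6 = (1−0.807)×1134.3 + 1363.4 = 1582.3 kg/h.
Recycle F11 = (1−0.202)×1582.3 = 1262.7 kg/h.

1263 kg/h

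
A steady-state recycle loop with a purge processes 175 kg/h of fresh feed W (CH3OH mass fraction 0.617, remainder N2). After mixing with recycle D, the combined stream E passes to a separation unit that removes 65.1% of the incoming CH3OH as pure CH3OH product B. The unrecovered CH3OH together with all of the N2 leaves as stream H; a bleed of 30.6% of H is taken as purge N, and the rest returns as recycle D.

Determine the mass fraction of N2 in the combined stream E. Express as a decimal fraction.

0.606

N2 enters only via W and leaves only via the purge: 175×0.383 = 0.306×(N2 in H), and the separation unit passes all N2, so N2 in E = N2 in H = 219.04 kg/h.
CH3OH in E: m_A = 175×0.617 + (1−0.306)·(1−0.651)·m_A, so m_A = 107.97/0.7578 = 142.49 kg/h.
E = 142.49 + 219.04 = 361.52 kg/h.
N2 fraction in E = 219.04/361.52 = 0.606.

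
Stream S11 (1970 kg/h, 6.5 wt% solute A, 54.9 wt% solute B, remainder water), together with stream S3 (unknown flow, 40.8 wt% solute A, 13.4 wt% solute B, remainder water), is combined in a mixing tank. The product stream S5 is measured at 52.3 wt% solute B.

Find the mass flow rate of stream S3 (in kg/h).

Let S3 be the unknown flow. Total out = 1970 + S3.
solute B balance: 1081.5 + 0.134·S3 = 0.523·(1970 + S3)
(0.134 − 0.523)·S3 = 0.523×1970 − 1081.5 = -51.22
S3 = -51.22 / -0.389 = 131.67 kg/h

131.7 kg/h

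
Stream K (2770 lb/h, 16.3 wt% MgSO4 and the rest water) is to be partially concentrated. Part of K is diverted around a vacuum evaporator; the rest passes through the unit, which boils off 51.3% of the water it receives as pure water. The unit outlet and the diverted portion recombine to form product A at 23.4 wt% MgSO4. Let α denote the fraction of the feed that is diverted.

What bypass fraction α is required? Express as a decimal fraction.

0.293

All 2770×0.163 = 451.51 lb/h of MgSO4 reaches A, so A = 451.51/0.234 = 1929.5 lb/h and vapour = 840.47 lb/h.
The evaporator receives (1−α)·2770 of feed at 0.837 water and removes 0.513 of that water:
0.513×0.837×(1−α)×2770 = 840.47
(1−α) = 840.47/1189.4 = 0.7066;  α = 0.2934.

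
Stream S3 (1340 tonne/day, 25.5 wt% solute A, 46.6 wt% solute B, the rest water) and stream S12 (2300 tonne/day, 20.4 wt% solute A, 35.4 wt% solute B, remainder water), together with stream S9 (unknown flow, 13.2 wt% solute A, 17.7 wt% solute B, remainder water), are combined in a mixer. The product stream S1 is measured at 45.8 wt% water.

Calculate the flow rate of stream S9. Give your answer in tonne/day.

Let S9 be the unknown flow. Total out = 3640 + S9.
water balance: 1390.5 + 0.691·S9 = 0.458·(3640 + S9)
(0.691 − 0.458)·S9 = 0.458×3640 − 1390.5 = 276.66
S9 = 276.66 / 0.233 = 1187.4 tonne/day

1187 tonne/day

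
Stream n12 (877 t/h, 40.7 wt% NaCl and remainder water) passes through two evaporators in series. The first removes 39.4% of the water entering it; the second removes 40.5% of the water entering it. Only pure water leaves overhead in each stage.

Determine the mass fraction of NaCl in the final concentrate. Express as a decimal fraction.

water in feed = 877×0.593 = 520.06 t/h.
After stage 1: water left = (1−0.394)×520.06 = 315.16; stream total = 672.1 t/h.
After stage 2: water left = (1−0.405)×315.16 = 187.52; final concentrate = 544.46 t/h.
NaCl fraction = 356.94/544.46 = 0.6556.

0.6556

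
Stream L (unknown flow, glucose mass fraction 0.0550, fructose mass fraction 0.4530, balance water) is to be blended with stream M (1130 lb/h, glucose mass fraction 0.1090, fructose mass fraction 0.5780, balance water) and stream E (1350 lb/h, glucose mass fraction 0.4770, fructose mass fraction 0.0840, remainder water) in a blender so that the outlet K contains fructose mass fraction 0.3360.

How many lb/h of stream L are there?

Let L be the unknown flow. Total out = 2480 + L.
fructose balance: 766.54 + 0.453·L = 0.336·(2480 + L)
(0.453 − 0.336)·L = 0.336×2480 − 766.54 = 66.74
L = 66.74 / 0.117 = 570.43 lb/h

570.4 lb/h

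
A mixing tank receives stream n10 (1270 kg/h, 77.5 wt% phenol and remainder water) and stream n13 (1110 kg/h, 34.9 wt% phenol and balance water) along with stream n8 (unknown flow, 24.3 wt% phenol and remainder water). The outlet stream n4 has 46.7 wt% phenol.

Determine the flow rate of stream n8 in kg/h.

1162 kg/h

Let n8 be the unknown flow. Total out = 2380 + n8.
phenol balance: 1371.6 + 0.243·n8 = 0.467·(2380 + n8)
(0.243 − 0.467)·n8 = 0.467×2380 − 1371.6 = -260.18
n8 = -260.18 / -0.224 = 1161.5 kg/h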